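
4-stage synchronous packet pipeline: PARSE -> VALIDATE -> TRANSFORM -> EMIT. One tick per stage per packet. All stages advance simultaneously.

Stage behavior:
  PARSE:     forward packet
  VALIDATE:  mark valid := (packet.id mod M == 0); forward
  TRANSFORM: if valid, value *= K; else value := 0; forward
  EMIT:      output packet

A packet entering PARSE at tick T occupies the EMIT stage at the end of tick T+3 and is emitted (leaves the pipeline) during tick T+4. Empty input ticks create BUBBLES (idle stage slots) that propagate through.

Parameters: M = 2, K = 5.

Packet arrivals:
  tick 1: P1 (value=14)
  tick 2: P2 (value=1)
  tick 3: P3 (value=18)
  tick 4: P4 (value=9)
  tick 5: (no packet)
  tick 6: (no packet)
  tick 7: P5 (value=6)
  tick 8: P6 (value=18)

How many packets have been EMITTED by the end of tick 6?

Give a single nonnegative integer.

Tick 1: [PARSE:P1(v=14,ok=F), VALIDATE:-, TRANSFORM:-, EMIT:-] out:-; in:P1
Tick 2: [PARSE:P2(v=1,ok=F), VALIDATE:P1(v=14,ok=F), TRANSFORM:-, EMIT:-] out:-; in:P2
Tick 3: [PARSE:P3(v=18,ok=F), VALIDATE:P2(v=1,ok=T), TRANSFORM:P1(v=0,ok=F), EMIT:-] out:-; in:P3
Tick 4: [PARSE:P4(v=9,ok=F), VALIDATE:P3(v=18,ok=F), TRANSFORM:P2(v=5,ok=T), EMIT:P1(v=0,ok=F)] out:-; in:P4
Tick 5: [PARSE:-, VALIDATE:P4(v=9,ok=T), TRANSFORM:P3(v=0,ok=F), EMIT:P2(v=5,ok=T)] out:P1(v=0); in:-
Tick 6: [PARSE:-, VALIDATE:-, TRANSFORM:P4(v=45,ok=T), EMIT:P3(v=0,ok=F)] out:P2(v=5); in:-
Emitted by tick 6: ['P1', 'P2']

Answer: 2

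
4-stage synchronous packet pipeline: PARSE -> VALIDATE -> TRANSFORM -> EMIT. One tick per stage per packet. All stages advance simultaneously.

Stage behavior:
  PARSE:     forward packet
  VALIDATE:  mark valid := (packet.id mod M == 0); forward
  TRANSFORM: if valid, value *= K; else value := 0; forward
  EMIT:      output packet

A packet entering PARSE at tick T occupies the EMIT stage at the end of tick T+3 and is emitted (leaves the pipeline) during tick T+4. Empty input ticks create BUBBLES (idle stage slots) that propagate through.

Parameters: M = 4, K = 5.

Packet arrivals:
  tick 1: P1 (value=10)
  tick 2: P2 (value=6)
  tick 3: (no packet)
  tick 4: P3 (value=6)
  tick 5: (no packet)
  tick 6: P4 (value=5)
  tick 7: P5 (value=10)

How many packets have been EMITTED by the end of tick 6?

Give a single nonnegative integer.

Tick 1: [PARSE:P1(v=10,ok=F), VALIDATE:-, TRANSFORM:-, EMIT:-] out:-; in:P1
Tick 2: [PARSE:P2(v=6,ok=F), VALIDATE:P1(v=10,ok=F), TRANSFORM:-, EMIT:-] out:-; in:P2
Tick 3: [PARSE:-, VALIDATE:P2(v=6,ok=F), TRANSFORM:P1(v=0,ok=F), EMIT:-] out:-; in:-
Tick 4: [PARSE:P3(v=6,ok=F), VALIDATE:-, TRANSFORM:P2(v=0,ok=F), EMIT:P1(v=0,ok=F)] out:-; in:P3
Tick 5: [PARSE:-, VALIDATE:P3(v=6,ok=F), TRANSFORM:-, EMIT:P2(v=0,ok=F)] out:P1(v=0); in:-
Tick 6: [PARSE:P4(v=5,ok=F), VALIDATE:-, TRANSFORM:P3(v=0,ok=F), EMIT:-] out:P2(v=0); in:P4
Emitted by tick 6: ['P1', 'P2']

Answer: 2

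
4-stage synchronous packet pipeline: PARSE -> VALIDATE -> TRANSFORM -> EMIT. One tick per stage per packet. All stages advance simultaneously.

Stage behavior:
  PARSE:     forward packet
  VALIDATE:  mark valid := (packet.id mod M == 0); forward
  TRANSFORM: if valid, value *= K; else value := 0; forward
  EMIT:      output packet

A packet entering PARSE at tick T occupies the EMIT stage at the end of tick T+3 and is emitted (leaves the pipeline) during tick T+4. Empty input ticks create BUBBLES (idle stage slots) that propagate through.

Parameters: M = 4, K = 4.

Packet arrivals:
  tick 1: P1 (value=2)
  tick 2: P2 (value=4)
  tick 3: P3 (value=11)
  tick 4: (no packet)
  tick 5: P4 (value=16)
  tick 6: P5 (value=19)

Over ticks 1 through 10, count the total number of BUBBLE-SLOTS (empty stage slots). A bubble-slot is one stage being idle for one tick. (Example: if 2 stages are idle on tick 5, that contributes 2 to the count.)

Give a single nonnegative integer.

Tick 1: [PARSE:P1(v=2,ok=F), VALIDATE:-, TRANSFORM:-, EMIT:-] out:-; bubbles=3
Tick 2: [PARSE:P2(v=4,ok=F), VALIDATE:P1(v=2,ok=F), TRANSFORM:-, EMIT:-] out:-; bubbles=2
Tick 3: [PARSE:P3(v=11,ok=F), VALIDATE:P2(v=4,ok=F), TRANSFORM:P1(v=0,ok=F), EMIT:-] out:-; bubbles=1
Tick 4: [PARSE:-, VALIDATE:P3(v=11,ok=F), TRANSFORM:P2(v=0,ok=F), EMIT:P1(v=0,ok=F)] out:-; bubbles=1
Tick 5: [PARSE:P4(v=16,ok=F), VALIDATE:-, TRANSFORM:P3(v=0,ok=F), EMIT:P2(v=0,ok=F)] out:P1(v=0); bubbles=1
Tick 6: [PARSE:P5(v=19,ok=F), VALIDATE:P4(v=16,ok=T), TRANSFORM:-, EMIT:P3(v=0,ok=F)] out:P2(v=0); bubbles=1
Tick 7: [PARSE:-, VALIDATE:P5(v=19,ok=F), TRANSFORM:P4(v=64,ok=T), EMIT:-] out:P3(v=0); bubbles=2
Tick 8: [PARSE:-, VALIDATE:-, TRANSFORM:P5(v=0,ok=F), EMIT:P4(v=64,ok=T)] out:-; bubbles=2
Tick 9: [PARSE:-, VALIDATE:-, TRANSFORM:-, EMIT:P5(v=0,ok=F)] out:P4(v=64); bubbles=3
Tick 10: [PARSE:-, VALIDATE:-, TRANSFORM:-, EMIT:-] out:P5(v=0); bubbles=4
Total bubble-slots: 20

Answer: 20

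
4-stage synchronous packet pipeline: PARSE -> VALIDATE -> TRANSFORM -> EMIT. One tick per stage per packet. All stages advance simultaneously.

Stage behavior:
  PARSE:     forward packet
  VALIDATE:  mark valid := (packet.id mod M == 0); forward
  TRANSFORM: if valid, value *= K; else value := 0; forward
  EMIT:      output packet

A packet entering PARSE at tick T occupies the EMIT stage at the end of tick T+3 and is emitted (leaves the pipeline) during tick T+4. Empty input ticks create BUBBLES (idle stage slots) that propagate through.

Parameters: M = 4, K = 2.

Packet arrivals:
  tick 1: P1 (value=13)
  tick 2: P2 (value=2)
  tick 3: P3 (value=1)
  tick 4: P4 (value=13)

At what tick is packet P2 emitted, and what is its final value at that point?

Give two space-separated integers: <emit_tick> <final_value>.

Answer: 6 0

Derivation:
Tick 1: [PARSE:P1(v=13,ok=F), VALIDATE:-, TRANSFORM:-, EMIT:-] out:-; in:P1
Tick 2: [PARSE:P2(v=2,ok=F), VALIDATE:P1(v=13,ok=F), TRANSFORM:-, EMIT:-] out:-; in:P2
Tick 3: [PARSE:P3(v=1,ok=F), VALIDATE:P2(v=2,ok=F), TRANSFORM:P1(v=0,ok=F), EMIT:-] out:-; in:P3
Tick 4: [PARSE:P4(v=13,ok=F), VALIDATE:P3(v=1,ok=F), TRANSFORM:P2(v=0,ok=F), EMIT:P1(v=0,ok=F)] out:-; in:P4
Tick 5: [PARSE:-, VALIDATE:P4(v=13,ok=T), TRANSFORM:P3(v=0,ok=F), EMIT:P2(v=0,ok=F)] out:P1(v=0); in:-
Tick 6: [PARSE:-, VALIDATE:-, TRANSFORM:P4(v=26,ok=T), EMIT:P3(v=0,ok=F)] out:P2(v=0); in:-
Tick 7: [PARSE:-, VALIDATE:-, TRANSFORM:-, EMIT:P4(v=26,ok=T)] out:P3(v=0); in:-
Tick 8: [PARSE:-, VALIDATE:-, TRANSFORM:-, EMIT:-] out:P4(v=26); in:-
P2: arrives tick 2, valid=False (id=2, id%4=2), emit tick 6, final value 0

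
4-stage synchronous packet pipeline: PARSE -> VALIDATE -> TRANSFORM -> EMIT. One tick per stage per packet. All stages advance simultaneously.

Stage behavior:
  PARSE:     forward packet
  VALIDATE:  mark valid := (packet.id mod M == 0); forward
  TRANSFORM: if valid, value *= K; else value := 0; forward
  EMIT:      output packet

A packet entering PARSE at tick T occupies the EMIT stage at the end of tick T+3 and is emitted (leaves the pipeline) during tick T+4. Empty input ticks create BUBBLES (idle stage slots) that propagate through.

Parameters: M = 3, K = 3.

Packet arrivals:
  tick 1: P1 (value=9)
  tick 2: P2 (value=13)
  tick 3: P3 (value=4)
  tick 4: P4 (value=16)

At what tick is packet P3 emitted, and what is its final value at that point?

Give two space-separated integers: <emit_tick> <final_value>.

Tick 1: [PARSE:P1(v=9,ok=F), VALIDATE:-, TRANSFORM:-, EMIT:-] out:-; in:P1
Tick 2: [PARSE:P2(v=13,ok=F), VALIDATE:P1(v=9,ok=F), TRANSFORM:-, EMIT:-] out:-; in:P2
Tick 3: [PARSE:P3(v=4,ok=F), VALIDATE:P2(v=13,ok=F), TRANSFORM:P1(v=0,ok=F), EMIT:-] out:-; in:P3
Tick 4: [PARSE:P4(v=16,ok=F), VALIDATE:P3(v=4,ok=T), TRANSFORM:P2(v=0,ok=F), EMIT:P1(v=0,ok=F)] out:-; in:P4
Tick 5: [PARSE:-, VALIDATE:P4(v=16,ok=F), TRANSFORM:P3(v=12,ok=T), EMIT:P2(v=0,ok=F)] out:P1(v=0); in:-
Tick 6: [PARSE:-, VALIDATE:-, TRANSFORM:P4(v=0,ok=F), EMIT:P3(v=12,ok=T)] out:P2(v=0); in:-
Tick 7: [PARSE:-, VALIDATE:-, TRANSFORM:-, EMIT:P4(v=0,ok=F)] out:P3(v=12); in:-
Tick 8: [PARSE:-, VALIDATE:-, TRANSFORM:-, EMIT:-] out:P4(v=0); in:-
P3: arrives tick 3, valid=True (id=3, id%3=0), emit tick 7, final value 12

Answer: 7 12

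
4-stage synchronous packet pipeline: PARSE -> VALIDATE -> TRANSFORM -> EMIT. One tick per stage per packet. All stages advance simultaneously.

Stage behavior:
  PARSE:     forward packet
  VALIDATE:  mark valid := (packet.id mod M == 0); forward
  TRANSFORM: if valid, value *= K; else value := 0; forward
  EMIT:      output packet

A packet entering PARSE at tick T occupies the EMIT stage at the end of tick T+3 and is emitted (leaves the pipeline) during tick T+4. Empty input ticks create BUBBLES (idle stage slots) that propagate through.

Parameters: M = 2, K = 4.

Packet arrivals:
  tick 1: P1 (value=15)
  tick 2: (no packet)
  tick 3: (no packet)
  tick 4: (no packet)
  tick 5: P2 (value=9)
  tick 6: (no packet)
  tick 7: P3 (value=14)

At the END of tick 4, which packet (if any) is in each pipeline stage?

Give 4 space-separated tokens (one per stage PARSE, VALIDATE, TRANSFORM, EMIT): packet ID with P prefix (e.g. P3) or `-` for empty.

Tick 1: [PARSE:P1(v=15,ok=F), VALIDATE:-, TRANSFORM:-, EMIT:-] out:-; in:P1
Tick 2: [PARSE:-, VALIDATE:P1(v=15,ok=F), TRANSFORM:-, EMIT:-] out:-; in:-
Tick 3: [PARSE:-, VALIDATE:-, TRANSFORM:P1(v=0,ok=F), EMIT:-] out:-; in:-
Tick 4: [PARSE:-, VALIDATE:-, TRANSFORM:-, EMIT:P1(v=0,ok=F)] out:-; in:-
At end of tick 4: ['-', '-', '-', 'P1']

Answer: - - - P1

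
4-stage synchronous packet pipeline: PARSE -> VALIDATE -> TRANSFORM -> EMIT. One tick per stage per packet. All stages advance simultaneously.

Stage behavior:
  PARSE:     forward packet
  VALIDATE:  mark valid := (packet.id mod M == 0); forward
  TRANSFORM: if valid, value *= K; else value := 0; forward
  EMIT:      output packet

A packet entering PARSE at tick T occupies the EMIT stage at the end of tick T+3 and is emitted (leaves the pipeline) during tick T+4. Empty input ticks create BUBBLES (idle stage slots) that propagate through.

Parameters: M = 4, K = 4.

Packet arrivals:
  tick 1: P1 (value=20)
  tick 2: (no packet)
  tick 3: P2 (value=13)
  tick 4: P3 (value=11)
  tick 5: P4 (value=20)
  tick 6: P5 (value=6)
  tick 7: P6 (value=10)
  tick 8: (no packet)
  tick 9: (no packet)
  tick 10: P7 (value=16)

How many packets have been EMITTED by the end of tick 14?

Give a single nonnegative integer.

Tick 1: [PARSE:P1(v=20,ok=F), VALIDATE:-, TRANSFORM:-, EMIT:-] out:-; in:P1
Tick 2: [PARSE:-, VALIDATE:P1(v=20,ok=F), TRANSFORM:-, EMIT:-] out:-; in:-
Tick 3: [PARSE:P2(v=13,ok=F), VALIDATE:-, TRANSFORM:P1(v=0,ok=F), EMIT:-] out:-; in:P2
Tick 4: [PARSE:P3(v=11,ok=F), VALIDATE:P2(v=13,ok=F), TRANSFORM:-, EMIT:P1(v=0,ok=F)] out:-; in:P3
Tick 5: [PARSE:P4(v=20,ok=F), VALIDATE:P3(v=11,ok=F), TRANSFORM:P2(v=0,ok=F), EMIT:-] out:P1(v=0); in:P4
Tick 6: [PARSE:P5(v=6,ok=F), VALIDATE:P4(v=20,ok=T), TRANSFORM:P3(v=0,ok=F), EMIT:P2(v=0,ok=F)] out:-; in:P5
Tick 7: [PARSE:P6(v=10,ok=F), VALIDATE:P5(v=6,ok=F), TRANSFORM:P4(v=80,ok=T), EMIT:P3(v=0,ok=F)] out:P2(v=0); in:P6
Tick 8: [PARSE:-, VALIDATE:P6(v=10,ok=F), TRANSFORM:P5(v=0,ok=F), EMIT:P4(v=80,ok=T)] out:P3(v=0); in:-
Tick 9: [PARSE:-, VALIDATE:-, TRANSFORM:P6(v=0,ok=F), EMIT:P5(v=0,ok=F)] out:P4(v=80); in:-
Tick 10: [PARSE:P7(v=16,ok=F), VALIDATE:-, TRANSFORM:-, EMIT:P6(v=0,ok=F)] out:P5(v=0); in:P7
Tick 11: [PARSE:-, VALIDATE:P7(v=16,ok=F), TRANSFORM:-, EMIT:-] out:P6(v=0); in:-
Tick 12: [PARSE:-, VALIDATE:-, TRANSFORM:P7(v=0,ok=F), EMIT:-] out:-; in:-
Tick 13: [PARSE:-, VALIDATE:-, TRANSFORM:-, EMIT:P7(v=0,ok=F)] out:-; in:-
Tick 14: [PARSE:-, VALIDATE:-, TRANSFORM:-, EMIT:-] out:P7(v=0); in:-
Emitted by tick 14: ['P1', 'P2', 'P3', 'P4', 'P5', 'P6', 'P7']

Answer: 7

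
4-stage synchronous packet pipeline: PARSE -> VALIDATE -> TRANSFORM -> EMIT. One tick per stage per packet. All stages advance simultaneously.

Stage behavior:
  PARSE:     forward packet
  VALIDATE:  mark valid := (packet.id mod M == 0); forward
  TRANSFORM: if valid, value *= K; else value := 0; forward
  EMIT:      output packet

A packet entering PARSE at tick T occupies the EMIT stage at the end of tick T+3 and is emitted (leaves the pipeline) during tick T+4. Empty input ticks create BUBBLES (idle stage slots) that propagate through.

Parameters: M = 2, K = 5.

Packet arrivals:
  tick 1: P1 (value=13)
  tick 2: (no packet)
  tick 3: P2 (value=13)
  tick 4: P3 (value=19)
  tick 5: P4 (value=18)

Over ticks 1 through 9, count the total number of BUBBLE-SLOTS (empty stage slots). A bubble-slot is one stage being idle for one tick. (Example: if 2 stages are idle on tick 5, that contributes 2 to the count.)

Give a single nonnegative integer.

Tick 1: [PARSE:P1(v=13,ok=F), VALIDATE:-, TRANSFORM:-, EMIT:-] out:-; bubbles=3
Tick 2: [PARSE:-, VALIDATE:P1(v=13,ok=F), TRANSFORM:-, EMIT:-] out:-; bubbles=3
Tick 3: [PARSE:P2(v=13,ok=F), VALIDATE:-, TRANSFORM:P1(v=0,ok=F), EMIT:-] out:-; bubbles=2
Tick 4: [PARSE:P3(v=19,ok=F), VALIDATE:P2(v=13,ok=T), TRANSFORM:-, EMIT:P1(v=0,ok=F)] out:-; bubbles=1
Tick 5: [PARSE:P4(v=18,ok=F), VALIDATE:P3(v=19,ok=F), TRANSFORM:P2(v=65,ok=T), EMIT:-] out:P1(v=0); bubbles=1
Tick 6: [PARSE:-, VALIDATE:P4(v=18,ok=T), TRANSFORM:P3(v=0,ok=F), EMIT:P2(v=65,ok=T)] out:-; bubbles=1
Tick 7: [PARSE:-, VALIDATE:-, TRANSFORM:P4(v=90,ok=T), EMIT:P3(v=0,ok=F)] out:P2(v=65); bubbles=2
Tick 8: [PARSE:-, VALIDATE:-, TRANSFORM:-, EMIT:P4(v=90,ok=T)] out:P3(v=0); bubbles=3
Tick 9: [PARSE:-, VALIDATE:-, TRANSFORM:-, EMIT:-] out:P4(v=90); bubbles=4
Total bubble-slots: 20

Answer: 20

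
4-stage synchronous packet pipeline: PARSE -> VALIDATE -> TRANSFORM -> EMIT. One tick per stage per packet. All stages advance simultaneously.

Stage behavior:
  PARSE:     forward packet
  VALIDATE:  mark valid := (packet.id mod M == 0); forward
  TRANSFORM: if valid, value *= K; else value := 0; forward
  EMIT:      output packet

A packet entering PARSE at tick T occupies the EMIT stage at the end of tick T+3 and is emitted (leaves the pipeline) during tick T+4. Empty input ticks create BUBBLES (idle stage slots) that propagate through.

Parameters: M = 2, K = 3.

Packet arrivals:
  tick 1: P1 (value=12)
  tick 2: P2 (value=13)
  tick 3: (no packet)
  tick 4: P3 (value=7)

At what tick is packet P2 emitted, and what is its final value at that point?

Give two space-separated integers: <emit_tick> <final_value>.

Answer: 6 39

Derivation:
Tick 1: [PARSE:P1(v=12,ok=F), VALIDATE:-, TRANSFORM:-, EMIT:-] out:-; in:P1
Tick 2: [PARSE:P2(v=13,ok=F), VALIDATE:P1(v=12,ok=F), TRANSFORM:-, EMIT:-] out:-; in:P2
Tick 3: [PARSE:-, VALIDATE:P2(v=13,ok=T), TRANSFORM:P1(v=0,ok=F), EMIT:-] out:-; in:-
Tick 4: [PARSE:P3(v=7,ok=F), VALIDATE:-, TRANSFORM:P2(v=39,ok=T), EMIT:P1(v=0,ok=F)] out:-; in:P3
Tick 5: [PARSE:-, VALIDATE:P3(v=7,ok=F), TRANSFORM:-, EMIT:P2(v=39,ok=T)] out:P1(v=0); in:-
Tick 6: [PARSE:-, VALIDATE:-, TRANSFORM:P3(v=0,ok=F), EMIT:-] out:P2(v=39); in:-
Tick 7: [PARSE:-, VALIDATE:-, TRANSFORM:-, EMIT:P3(v=0,ok=F)] out:-; in:-
Tick 8: [PARSE:-, VALIDATE:-, TRANSFORM:-, EMIT:-] out:P3(v=0); in:-
P2: arrives tick 2, valid=True (id=2, id%2=0), emit tick 6, final value 39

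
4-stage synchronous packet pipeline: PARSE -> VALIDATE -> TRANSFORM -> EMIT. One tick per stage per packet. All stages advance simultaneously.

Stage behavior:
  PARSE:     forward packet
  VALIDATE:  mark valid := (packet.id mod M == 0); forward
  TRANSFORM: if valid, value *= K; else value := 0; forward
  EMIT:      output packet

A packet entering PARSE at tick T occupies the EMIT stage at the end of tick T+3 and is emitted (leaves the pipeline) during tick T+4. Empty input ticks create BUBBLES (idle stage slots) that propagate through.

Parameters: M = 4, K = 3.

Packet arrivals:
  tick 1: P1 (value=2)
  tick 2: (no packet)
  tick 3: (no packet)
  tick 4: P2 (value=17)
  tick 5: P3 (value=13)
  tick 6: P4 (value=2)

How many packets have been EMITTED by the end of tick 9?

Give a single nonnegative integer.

Tick 1: [PARSE:P1(v=2,ok=F), VALIDATE:-, TRANSFORM:-, EMIT:-] out:-; in:P1
Tick 2: [PARSE:-, VALIDATE:P1(v=2,ok=F), TRANSFORM:-, EMIT:-] out:-; in:-
Tick 3: [PARSE:-, VALIDATE:-, TRANSFORM:P1(v=0,ok=F), EMIT:-] out:-; in:-
Tick 4: [PARSE:P2(v=17,ok=F), VALIDATE:-, TRANSFORM:-, EMIT:P1(v=0,ok=F)] out:-; in:P2
Tick 5: [PARSE:P3(v=13,ok=F), VALIDATE:P2(v=17,ok=F), TRANSFORM:-, EMIT:-] out:P1(v=0); in:P3
Tick 6: [PARSE:P4(v=2,ok=F), VALIDATE:P3(v=13,ok=F), TRANSFORM:P2(v=0,ok=F), EMIT:-] out:-; in:P4
Tick 7: [PARSE:-, VALIDATE:P4(v=2,ok=T), TRANSFORM:P3(v=0,ok=F), EMIT:P2(v=0,ok=F)] out:-; in:-
Tick 8: [PARSE:-, VALIDATE:-, TRANSFORM:P4(v=6,ok=T), EMIT:P3(v=0,ok=F)] out:P2(v=0); in:-
Tick 9: [PARSE:-, VALIDATE:-, TRANSFORM:-, EMIT:P4(v=6,ok=T)] out:P3(v=0); in:-
Emitted by tick 9: ['P1', 'P2', 'P3']

Answer: 3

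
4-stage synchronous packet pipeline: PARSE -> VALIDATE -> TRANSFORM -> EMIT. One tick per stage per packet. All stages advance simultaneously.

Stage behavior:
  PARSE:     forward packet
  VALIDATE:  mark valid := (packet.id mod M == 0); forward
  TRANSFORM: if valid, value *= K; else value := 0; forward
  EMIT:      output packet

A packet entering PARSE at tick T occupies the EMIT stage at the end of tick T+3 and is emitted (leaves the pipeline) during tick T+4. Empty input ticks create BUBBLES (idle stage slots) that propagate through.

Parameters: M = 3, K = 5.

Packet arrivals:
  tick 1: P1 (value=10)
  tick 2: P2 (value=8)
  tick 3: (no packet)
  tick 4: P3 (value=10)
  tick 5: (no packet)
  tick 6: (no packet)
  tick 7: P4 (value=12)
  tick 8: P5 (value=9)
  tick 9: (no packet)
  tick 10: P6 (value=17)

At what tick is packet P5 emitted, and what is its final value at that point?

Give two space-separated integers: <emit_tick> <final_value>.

Tick 1: [PARSE:P1(v=10,ok=F), VALIDATE:-, TRANSFORM:-, EMIT:-] out:-; in:P1
Tick 2: [PARSE:P2(v=8,ok=F), VALIDATE:P1(v=10,ok=F), TRANSFORM:-, EMIT:-] out:-; in:P2
Tick 3: [PARSE:-, VALIDATE:P2(v=8,ok=F), TRANSFORM:P1(v=0,ok=F), EMIT:-] out:-; in:-
Tick 4: [PARSE:P3(v=10,ok=F), VALIDATE:-, TRANSFORM:P2(v=0,ok=F), EMIT:P1(v=0,ok=F)] out:-; in:P3
Tick 5: [PARSE:-, VALIDATE:P3(v=10,ok=T), TRANSFORM:-, EMIT:P2(v=0,ok=F)] out:P1(v=0); in:-
Tick 6: [PARSE:-, VALIDATE:-, TRANSFORM:P3(v=50,ok=T), EMIT:-] out:P2(v=0); in:-
Tick 7: [PARSE:P4(v=12,ok=F), VALIDATE:-, TRANSFORM:-, EMIT:P3(v=50,ok=T)] out:-; in:P4
Tick 8: [PARSE:P5(v=9,ok=F), VALIDATE:P4(v=12,ok=F), TRANSFORM:-, EMIT:-] out:P3(v=50); in:P5
Tick 9: [PARSE:-, VALIDATE:P5(v=9,ok=F), TRANSFORM:P4(v=0,ok=F), EMIT:-] out:-; in:-
Tick 10: [PARSE:P6(v=17,ok=F), VALIDATE:-, TRANSFORM:P5(v=0,ok=F), EMIT:P4(v=0,ok=F)] out:-; in:P6
Tick 11: [PARSE:-, VALIDATE:P6(v=17,ok=T), TRANSFORM:-, EMIT:P5(v=0,ok=F)] out:P4(v=0); in:-
Tick 12: [PARSE:-, VALIDATE:-, TRANSFORM:P6(v=85,ok=T), EMIT:-] out:P5(v=0); in:-
Tick 13: [PARSE:-, VALIDATE:-, TRANSFORM:-, EMIT:P6(v=85,ok=T)] out:-; in:-
Tick 14: [PARSE:-, VALIDATE:-, TRANSFORM:-, EMIT:-] out:P6(v=85); in:-
P5: arrives tick 8, valid=False (id=5, id%3=2), emit tick 12, final value 0

Answer: 12 0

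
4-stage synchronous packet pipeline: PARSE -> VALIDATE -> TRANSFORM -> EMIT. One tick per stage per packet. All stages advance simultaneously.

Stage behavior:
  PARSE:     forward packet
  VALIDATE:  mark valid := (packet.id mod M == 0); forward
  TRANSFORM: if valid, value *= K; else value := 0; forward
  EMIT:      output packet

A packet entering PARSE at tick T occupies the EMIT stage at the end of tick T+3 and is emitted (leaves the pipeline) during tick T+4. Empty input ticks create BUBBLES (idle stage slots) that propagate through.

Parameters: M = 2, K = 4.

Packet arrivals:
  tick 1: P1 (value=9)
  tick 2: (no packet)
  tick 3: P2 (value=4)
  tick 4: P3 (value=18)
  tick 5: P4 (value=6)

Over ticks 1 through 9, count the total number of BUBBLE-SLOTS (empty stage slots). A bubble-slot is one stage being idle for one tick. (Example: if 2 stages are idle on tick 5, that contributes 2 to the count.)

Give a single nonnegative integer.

Answer: 20

Derivation:
Tick 1: [PARSE:P1(v=9,ok=F), VALIDATE:-, TRANSFORM:-, EMIT:-] out:-; bubbles=3
Tick 2: [PARSE:-, VALIDATE:P1(v=9,ok=F), TRANSFORM:-, EMIT:-] out:-; bubbles=3
Tick 3: [PARSE:P2(v=4,ok=F), VALIDATE:-, TRANSFORM:P1(v=0,ok=F), EMIT:-] out:-; bubbles=2
Tick 4: [PARSE:P3(v=18,ok=F), VALIDATE:P2(v=4,ok=T), TRANSFORM:-, EMIT:P1(v=0,ok=F)] out:-; bubbles=1
Tick 5: [PARSE:P4(v=6,ok=F), VALIDATE:P3(v=18,ok=F), TRANSFORM:P2(v=16,ok=T), EMIT:-] out:P1(v=0); bubbles=1
Tick 6: [PARSE:-, VALIDATE:P4(v=6,ok=T), TRANSFORM:P3(v=0,ok=F), EMIT:P2(v=16,ok=T)] out:-; bubbles=1
Tick 7: [PARSE:-, VALIDATE:-, TRANSFORM:P4(v=24,ok=T), EMIT:P3(v=0,ok=F)] out:P2(v=16); bubbles=2
Tick 8: [PARSE:-, VALIDATE:-, TRANSFORM:-, EMIT:P4(v=24,ok=T)] out:P3(v=0); bubbles=3
Tick 9: [PARSE:-, VALIDATE:-, TRANSFORM:-, EMIT:-] out:P4(v=24); bubbles=4
Total bubble-slots: 20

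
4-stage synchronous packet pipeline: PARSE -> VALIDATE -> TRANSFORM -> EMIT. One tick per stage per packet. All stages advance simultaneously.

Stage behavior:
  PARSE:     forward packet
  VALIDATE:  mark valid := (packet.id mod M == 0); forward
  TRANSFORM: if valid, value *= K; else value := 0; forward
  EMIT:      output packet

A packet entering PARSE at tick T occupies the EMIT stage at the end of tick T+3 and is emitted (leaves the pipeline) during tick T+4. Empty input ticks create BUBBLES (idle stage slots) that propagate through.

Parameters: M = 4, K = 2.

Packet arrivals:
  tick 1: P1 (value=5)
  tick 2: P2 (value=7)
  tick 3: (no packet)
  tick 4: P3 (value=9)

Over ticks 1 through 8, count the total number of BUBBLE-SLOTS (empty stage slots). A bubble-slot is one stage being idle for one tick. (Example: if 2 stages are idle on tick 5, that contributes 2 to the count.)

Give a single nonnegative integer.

Tick 1: [PARSE:P1(v=5,ok=F), VALIDATE:-, TRANSFORM:-, EMIT:-] out:-; bubbles=3
Tick 2: [PARSE:P2(v=7,ok=F), VALIDATE:P1(v=5,ok=F), TRANSFORM:-, EMIT:-] out:-; bubbles=2
Tick 3: [PARSE:-, VALIDATE:P2(v=7,ok=F), TRANSFORM:P1(v=0,ok=F), EMIT:-] out:-; bubbles=2
Tick 4: [PARSE:P3(v=9,ok=F), VALIDATE:-, TRANSFORM:P2(v=0,ok=F), EMIT:P1(v=0,ok=F)] out:-; bubbles=1
Tick 5: [PARSE:-, VALIDATE:P3(v=9,ok=F), TRANSFORM:-, EMIT:P2(v=0,ok=F)] out:P1(v=0); bubbles=2
Tick 6: [PARSE:-, VALIDATE:-, TRANSFORM:P3(v=0,ok=F), EMIT:-] out:P2(v=0); bubbles=3
Tick 7: [PARSE:-, VALIDATE:-, TRANSFORM:-, EMIT:P3(v=0,ok=F)] out:-; bubbles=3
Tick 8: [PARSE:-, VALIDATE:-, TRANSFORM:-, EMIT:-] out:P3(v=0); bubbles=4
Total bubble-slots: 20

Answer: 20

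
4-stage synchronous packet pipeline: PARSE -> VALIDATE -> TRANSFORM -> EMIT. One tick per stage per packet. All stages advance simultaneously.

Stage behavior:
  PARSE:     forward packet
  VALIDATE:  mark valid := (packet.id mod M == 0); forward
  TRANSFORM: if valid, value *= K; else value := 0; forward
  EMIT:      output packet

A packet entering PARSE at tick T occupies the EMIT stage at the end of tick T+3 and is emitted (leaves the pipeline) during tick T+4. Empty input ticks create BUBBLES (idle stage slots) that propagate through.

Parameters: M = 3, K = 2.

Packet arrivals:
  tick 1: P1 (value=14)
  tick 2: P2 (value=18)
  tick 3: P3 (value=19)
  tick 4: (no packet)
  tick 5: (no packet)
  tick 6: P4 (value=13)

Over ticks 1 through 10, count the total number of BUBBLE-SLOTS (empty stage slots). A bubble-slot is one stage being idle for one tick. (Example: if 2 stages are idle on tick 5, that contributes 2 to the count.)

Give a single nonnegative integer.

Answer: 24

Derivation:
Tick 1: [PARSE:P1(v=14,ok=F), VALIDATE:-, TRANSFORM:-, EMIT:-] out:-; bubbles=3
Tick 2: [PARSE:P2(v=18,ok=F), VALIDATE:P1(v=14,ok=F), TRANSFORM:-, EMIT:-] out:-; bubbles=2
Tick 3: [PARSE:P3(v=19,ok=F), VALIDATE:P2(v=18,ok=F), TRANSFORM:P1(v=0,ok=F), EMIT:-] out:-; bubbles=1
Tick 4: [PARSE:-, VALIDATE:P3(v=19,ok=T), TRANSFORM:P2(v=0,ok=F), EMIT:P1(v=0,ok=F)] out:-; bubbles=1
Tick 5: [PARSE:-, VALIDATE:-, TRANSFORM:P3(v=38,ok=T), EMIT:P2(v=0,ok=F)] out:P1(v=0); bubbles=2
Tick 6: [PARSE:P4(v=13,ok=F), VALIDATE:-, TRANSFORM:-, EMIT:P3(v=38,ok=T)] out:P2(v=0); bubbles=2
Tick 7: [PARSE:-, VALIDATE:P4(v=13,ok=F), TRANSFORM:-, EMIT:-] out:P3(v=38); bubbles=3
Tick 8: [PARSE:-, VALIDATE:-, TRANSFORM:P4(v=0,ok=F), EMIT:-] out:-; bubbles=3
Tick 9: [PARSE:-, VALIDATE:-, TRANSFORM:-, EMIT:P4(v=0,ok=F)] out:-; bubbles=3
Tick 10: [PARSE:-, VALIDATE:-, TRANSFORM:-, EMIT:-] out:P4(v=0); bubbles=4
Total bubble-slots: 24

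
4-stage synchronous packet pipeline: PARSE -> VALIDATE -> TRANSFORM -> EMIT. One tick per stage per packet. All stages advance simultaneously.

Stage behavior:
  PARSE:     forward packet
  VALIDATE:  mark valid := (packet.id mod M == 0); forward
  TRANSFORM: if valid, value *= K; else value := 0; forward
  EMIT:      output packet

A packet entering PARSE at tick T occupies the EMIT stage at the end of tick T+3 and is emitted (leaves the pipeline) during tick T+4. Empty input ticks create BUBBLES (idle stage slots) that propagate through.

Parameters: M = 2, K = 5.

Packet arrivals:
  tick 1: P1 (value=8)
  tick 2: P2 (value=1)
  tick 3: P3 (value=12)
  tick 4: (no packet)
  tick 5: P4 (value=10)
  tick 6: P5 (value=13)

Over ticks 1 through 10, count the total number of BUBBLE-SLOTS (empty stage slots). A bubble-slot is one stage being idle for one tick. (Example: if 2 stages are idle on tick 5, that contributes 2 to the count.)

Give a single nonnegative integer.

Answer: 20

Derivation:
Tick 1: [PARSE:P1(v=8,ok=F), VALIDATE:-, TRANSFORM:-, EMIT:-] out:-; bubbles=3
Tick 2: [PARSE:P2(v=1,ok=F), VALIDATE:P1(v=8,ok=F), TRANSFORM:-, EMIT:-] out:-; bubbles=2
Tick 3: [PARSE:P3(v=12,ok=F), VALIDATE:P2(v=1,ok=T), TRANSFORM:P1(v=0,ok=F), EMIT:-] out:-; bubbles=1
Tick 4: [PARSE:-, VALIDATE:P3(v=12,ok=F), TRANSFORM:P2(v=5,ok=T), EMIT:P1(v=0,ok=F)] out:-; bubbles=1
Tick 5: [PARSE:P4(v=10,ok=F), VALIDATE:-, TRANSFORM:P3(v=0,ok=F), EMIT:P2(v=5,ok=T)] out:P1(v=0); bubbles=1
Tick 6: [PARSE:P5(v=13,ok=F), VALIDATE:P4(v=10,ok=T), TRANSFORM:-, EMIT:P3(v=0,ok=F)] out:P2(v=5); bubbles=1
Tick 7: [PARSE:-, VALIDATE:P5(v=13,ok=F), TRANSFORM:P4(v=50,ok=T), EMIT:-] out:P3(v=0); bubbles=2
Tick 8: [PARSE:-, VALIDATE:-, TRANSFORM:P5(v=0,ok=F), EMIT:P4(v=50,ok=T)] out:-; bubbles=2
Tick 9: [PARSE:-, VALIDATE:-, TRANSFORM:-, EMIT:P5(v=0,ok=F)] out:P4(v=50); bubbles=3
Tick 10: [PARSE:-, VALIDATE:-, TRANSFORM:-, EMIT:-] out:P5(v=0); bubbles=4
Total bubble-slots: 20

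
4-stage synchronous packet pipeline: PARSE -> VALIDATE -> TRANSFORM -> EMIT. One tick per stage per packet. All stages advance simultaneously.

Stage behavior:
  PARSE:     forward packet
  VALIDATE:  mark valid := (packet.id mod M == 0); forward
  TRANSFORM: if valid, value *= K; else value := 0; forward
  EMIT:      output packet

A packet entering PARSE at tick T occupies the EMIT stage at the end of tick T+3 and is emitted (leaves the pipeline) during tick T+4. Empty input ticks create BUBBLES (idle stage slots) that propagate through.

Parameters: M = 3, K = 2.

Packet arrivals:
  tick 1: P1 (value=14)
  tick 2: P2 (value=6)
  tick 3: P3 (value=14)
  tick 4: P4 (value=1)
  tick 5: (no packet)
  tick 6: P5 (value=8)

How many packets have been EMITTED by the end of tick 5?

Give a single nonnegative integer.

Answer: 1

Derivation:
Tick 1: [PARSE:P1(v=14,ok=F), VALIDATE:-, TRANSFORM:-, EMIT:-] out:-; in:P1
Tick 2: [PARSE:P2(v=6,ok=F), VALIDATE:P1(v=14,ok=F), TRANSFORM:-, EMIT:-] out:-; in:P2
Tick 3: [PARSE:P3(v=14,ok=F), VALIDATE:P2(v=6,ok=F), TRANSFORM:P1(v=0,ok=F), EMIT:-] out:-; in:P3
Tick 4: [PARSE:P4(v=1,ok=F), VALIDATE:P3(v=14,ok=T), TRANSFORM:P2(v=0,ok=F), EMIT:P1(v=0,ok=F)] out:-; in:P4
Tick 5: [PARSE:-, VALIDATE:P4(v=1,ok=F), TRANSFORM:P3(v=28,ok=T), EMIT:P2(v=0,ok=F)] out:P1(v=0); in:-
Emitted by tick 5: ['P1']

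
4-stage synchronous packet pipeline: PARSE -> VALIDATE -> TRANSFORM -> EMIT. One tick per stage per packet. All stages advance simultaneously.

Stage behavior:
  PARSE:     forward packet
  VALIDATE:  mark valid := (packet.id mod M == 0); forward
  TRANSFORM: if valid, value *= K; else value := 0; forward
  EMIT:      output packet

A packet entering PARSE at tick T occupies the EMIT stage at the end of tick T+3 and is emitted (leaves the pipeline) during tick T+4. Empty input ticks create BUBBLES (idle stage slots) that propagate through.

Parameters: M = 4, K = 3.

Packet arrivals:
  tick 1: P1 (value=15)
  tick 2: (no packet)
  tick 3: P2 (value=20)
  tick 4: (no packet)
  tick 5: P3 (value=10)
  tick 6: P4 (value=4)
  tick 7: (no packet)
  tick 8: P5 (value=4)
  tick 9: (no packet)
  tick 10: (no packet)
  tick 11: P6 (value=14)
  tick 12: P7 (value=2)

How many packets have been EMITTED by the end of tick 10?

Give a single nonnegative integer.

Answer: 4

Derivation:
Tick 1: [PARSE:P1(v=15,ok=F), VALIDATE:-, TRANSFORM:-, EMIT:-] out:-; in:P1
Tick 2: [PARSE:-, VALIDATE:P1(v=15,ok=F), TRANSFORM:-, EMIT:-] out:-; in:-
Tick 3: [PARSE:P2(v=20,ok=F), VALIDATE:-, TRANSFORM:P1(v=0,ok=F), EMIT:-] out:-; in:P2
Tick 4: [PARSE:-, VALIDATE:P2(v=20,ok=F), TRANSFORM:-, EMIT:P1(v=0,ok=F)] out:-; in:-
Tick 5: [PARSE:P3(v=10,ok=F), VALIDATE:-, TRANSFORM:P2(v=0,ok=F), EMIT:-] out:P1(v=0); in:P3
Tick 6: [PARSE:P4(v=4,ok=F), VALIDATE:P3(v=10,ok=F), TRANSFORM:-, EMIT:P2(v=0,ok=F)] out:-; in:P4
Tick 7: [PARSE:-, VALIDATE:P4(v=4,ok=T), TRANSFORM:P3(v=0,ok=F), EMIT:-] out:P2(v=0); in:-
Tick 8: [PARSE:P5(v=4,ok=F), VALIDATE:-, TRANSFORM:P4(v=12,ok=T), EMIT:P3(v=0,ok=F)] out:-; in:P5
Tick 9: [PARSE:-, VALIDATE:P5(v=4,ok=F), TRANSFORM:-, EMIT:P4(v=12,ok=T)] out:P3(v=0); in:-
Tick 10: [PARSE:-, VALIDATE:-, TRANSFORM:P5(v=0,ok=F), EMIT:-] out:P4(v=12); in:-
Emitted by tick 10: ['P1', 'P2', 'P3', 'P4']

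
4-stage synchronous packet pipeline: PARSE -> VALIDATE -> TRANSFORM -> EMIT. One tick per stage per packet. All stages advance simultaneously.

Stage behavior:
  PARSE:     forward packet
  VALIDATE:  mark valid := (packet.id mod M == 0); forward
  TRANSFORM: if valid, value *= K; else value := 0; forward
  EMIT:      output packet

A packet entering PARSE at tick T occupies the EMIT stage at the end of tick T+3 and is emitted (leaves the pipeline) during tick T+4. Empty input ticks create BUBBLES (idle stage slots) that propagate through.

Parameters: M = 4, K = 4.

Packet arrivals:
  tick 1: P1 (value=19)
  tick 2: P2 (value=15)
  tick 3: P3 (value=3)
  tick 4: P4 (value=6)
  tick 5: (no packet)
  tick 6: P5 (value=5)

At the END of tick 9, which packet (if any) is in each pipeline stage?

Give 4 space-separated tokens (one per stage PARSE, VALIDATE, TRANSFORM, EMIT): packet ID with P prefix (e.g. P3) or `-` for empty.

Answer: - - - P5

Derivation:
Tick 1: [PARSE:P1(v=19,ok=F), VALIDATE:-, TRANSFORM:-, EMIT:-] out:-; in:P1
Tick 2: [PARSE:P2(v=15,ok=F), VALIDATE:P1(v=19,ok=F), TRANSFORM:-, EMIT:-] out:-; in:P2
Tick 3: [PARSE:P3(v=3,ok=F), VALIDATE:P2(v=15,ok=F), TRANSFORM:P1(v=0,ok=F), EMIT:-] out:-; in:P3
Tick 4: [PARSE:P4(v=6,ok=F), VALIDATE:P3(v=3,ok=F), TRANSFORM:P2(v=0,ok=F), EMIT:P1(v=0,ok=F)] out:-; in:P4
Tick 5: [PARSE:-, VALIDATE:P4(v=6,ok=T), TRANSFORM:P3(v=0,ok=F), EMIT:P2(v=0,ok=F)] out:P1(v=0); in:-
Tick 6: [PARSE:P5(v=5,ok=F), VALIDATE:-, TRANSFORM:P4(v=24,ok=T), EMIT:P3(v=0,ok=F)] out:P2(v=0); in:P5
Tick 7: [PARSE:-, VALIDATE:P5(v=5,ok=F), TRANSFORM:-, EMIT:P4(v=24,ok=T)] out:P3(v=0); in:-
Tick 8: [PARSE:-, VALIDATE:-, TRANSFORM:P5(v=0,ok=F), EMIT:-] out:P4(v=24); in:-
Tick 9: [PARSE:-, VALIDATE:-, TRANSFORM:-, EMIT:P5(v=0,ok=F)] out:-; in:-
At end of tick 9: ['-', '-', '-', 'P5']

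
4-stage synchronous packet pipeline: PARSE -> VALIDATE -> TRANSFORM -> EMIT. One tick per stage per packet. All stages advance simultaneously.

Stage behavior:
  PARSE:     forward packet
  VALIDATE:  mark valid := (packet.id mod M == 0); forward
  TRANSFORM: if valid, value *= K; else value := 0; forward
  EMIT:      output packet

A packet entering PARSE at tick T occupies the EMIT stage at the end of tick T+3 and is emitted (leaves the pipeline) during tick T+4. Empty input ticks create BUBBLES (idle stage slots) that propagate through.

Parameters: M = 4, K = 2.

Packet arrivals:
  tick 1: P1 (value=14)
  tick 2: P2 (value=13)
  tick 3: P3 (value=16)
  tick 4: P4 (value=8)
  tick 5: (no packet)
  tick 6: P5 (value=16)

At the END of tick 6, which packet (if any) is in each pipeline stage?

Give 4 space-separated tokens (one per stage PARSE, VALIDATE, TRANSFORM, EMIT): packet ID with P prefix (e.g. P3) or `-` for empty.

Tick 1: [PARSE:P1(v=14,ok=F), VALIDATE:-, TRANSFORM:-, EMIT:-] out:-; in:P1
Tick 2: [PARSE:P2(v=13,ok=F), VALIDATE:P1(v=14,ok=F), TRANSFORM:-, EMIT:-] out:-; in:P2
Tick 3: [PARSE:P3(v=16,ok=F), VALIDATE:P2(v=13,ok=F), TRANSFORM:P1(v=0,ok=F), EMIT:-] out:-; in:P3
Tick 4: [PARSE:P4(v=8,ok=F), VALIDATE:P3(v=16,ok=F), TRANSFORM:P2(v=0,ok=F), EMIT:P1(v=0,ok=F)] out:-; in:P4
Tick 5: [PARSE:-, VALIDATE:P4(v=8,ok=T), TRANSFORM:P3(v=0,ok=F), EMIT:P2(v=0,ok=F)] out:P1(v=0); in:-
Tick 6: [PARSE:P5(v=16,ok=F), VALIDATE:-, TRANSFORM:P4(v=16,ok=T), EMIT:P3(v=0,ok=F)] out:P2(v=0); in:P5
At end of tick 6: ['P5', '-', 'P4', 'P3']

Answer: P5 - P4 P3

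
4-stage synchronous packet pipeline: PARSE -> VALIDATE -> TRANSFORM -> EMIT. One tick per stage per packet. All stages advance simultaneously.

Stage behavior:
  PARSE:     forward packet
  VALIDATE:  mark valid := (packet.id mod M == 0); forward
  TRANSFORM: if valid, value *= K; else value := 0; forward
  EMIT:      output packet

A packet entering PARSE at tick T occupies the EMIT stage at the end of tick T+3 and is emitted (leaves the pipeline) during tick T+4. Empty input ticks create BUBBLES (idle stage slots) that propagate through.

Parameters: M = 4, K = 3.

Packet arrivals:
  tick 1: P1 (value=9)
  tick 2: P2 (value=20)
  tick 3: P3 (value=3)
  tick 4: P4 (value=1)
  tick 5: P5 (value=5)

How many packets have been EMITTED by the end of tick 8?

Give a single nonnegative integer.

Tick 1: [PARSE:P1(v=9,ok=F), VALIDATE:-, TRANSFORM:-, EMIT:-] out:-; in:P1
Tick 2: [PARSE:P2(v=20,ok=F), VALIDATE:P1(v=9,ok=F), TRANSFORM:-, EMIT:-] out:-; in:P2
Tick 3: [PARSE:P3(v=3,ok=F), VALIDATE:P2(v=20,ok=F), TRANSFORM:P1(v=0,ok=F), EMIT:-] out:-; in:P3
Tick 4: [PARSE:P4(v=1,ok=F), VALIDATE:P3(v=3,ok=F), TRANSFORM:P2(v=0,ok=F), EMIT:P1(v=0,ok=F)] out:-; in:P4
Tick 5: [PARSE:P5(v=5,ok=F), VALIDATE:P4(v=1,ok=T), TRANSFORM:P3(v=0,ok=F), EMIT:P2(v=0,ok=F)] out:P1(v=0); in:P5
Tick 6: [PARSE:-, VALIDATE:P5(v=5,ok=F), TRANSFORM:P4(v=3,ok=T), EMIT:P3(v=0,ok=F)] out:P2(v=0); in:-
Tick 7: [PARSE:-, VALIDATE:-, TRANSFORM:P5(v=0,ok=F), EMIT:P4(v=3,ok=T)] out:P3(v=0); in:-
Tick 8: [PARSE:-, VALIDATE:-, TRANSFORM:-, EMIT:P5(v=0,ok=F)] out:P4(v=3); in:-
Emitted by tick 8: ['P1', 'P2', 'P3', 'P4']

Answer: 4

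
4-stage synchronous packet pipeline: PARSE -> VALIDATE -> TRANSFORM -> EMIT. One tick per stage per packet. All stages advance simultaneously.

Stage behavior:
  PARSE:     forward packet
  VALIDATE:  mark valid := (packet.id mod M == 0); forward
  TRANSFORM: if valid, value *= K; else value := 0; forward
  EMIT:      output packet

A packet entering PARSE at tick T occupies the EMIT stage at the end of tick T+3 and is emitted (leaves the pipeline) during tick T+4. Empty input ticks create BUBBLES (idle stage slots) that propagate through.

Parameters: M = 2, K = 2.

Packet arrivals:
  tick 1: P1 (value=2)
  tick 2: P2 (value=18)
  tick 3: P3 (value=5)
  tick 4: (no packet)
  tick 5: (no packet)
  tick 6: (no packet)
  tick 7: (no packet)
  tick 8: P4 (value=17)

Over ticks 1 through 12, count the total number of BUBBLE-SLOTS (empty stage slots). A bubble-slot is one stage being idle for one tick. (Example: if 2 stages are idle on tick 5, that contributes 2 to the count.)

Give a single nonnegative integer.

Tick 1: [PARSE:P1(v=2,ok=F), VALIDATE:-, TRANSFORM:-, EMIT:-] out:-; bubbles=3
Tick 2: [PARSE:P2(v=18,ok=F), VALIDATE:P1(v=2,ok=F), TRANSFORM:-, EMIT:-] out:-; bubbles=2
Tick 3: [PARSE:P3(v=5,ok=F), VALIDATE:P2(v=18,ok=T), TRANSFORM:P1(v=0,ok=F), EMIT:-] out:-; bubbles=1
Tick 4: [PARSE:-, VALIDATE:P3(v=5,ok=F), TRANSFORM:P2(v=36,ok=T), EMIT:P1(v=0,ok=F)] out:-; bubbles=1
Tick 5: [PARSE:-, VALIDATE:-, TRANSFORM:P3(v=0,ok=F), EMIT:P2(v=36,ok=T)] out:P1(v=0); bubbles=2
Tick 6: [PARSE:-, VALIDATE:-, TRANSFORM:-, EMIT:P3(v=0,ok=F)] out:P2(v=36); bubbles=3
Tick 7: [PARSE:-, VALIDATE:-, TRANSFORM:-, EMIT:-] out:P3(v=0); bubbles=4
Tick 8: [PARSE:P4(v=17,ok=F), VALIDATE:-, TRANSFORM:-, EMIT:-] out:-; bubbles=3
Tick 9: [PARSE:-, VALIDATE:P4(v=17,ok=T), TRANSFORM:-, EMIT:-] out:-; bubbles=3
Tick 10: [PARSE:-, VALIDATE:-, TRANSFORM:P4(v=34,ok=T), EMIT:-] out:-; bubbles=3
Tick 11: [PARSE:-, VALIDATE:-, TRANSFORM:-, EMIT:P4(v=34,ok=T)] out:-; bubbles=3
Tick 12: [PARSE:-, VALIDATE:-, TRANSFORM:-, EMIT:-] out:P4(v=34); bubbles=4
Total bubble-slots: 32

Answer: 32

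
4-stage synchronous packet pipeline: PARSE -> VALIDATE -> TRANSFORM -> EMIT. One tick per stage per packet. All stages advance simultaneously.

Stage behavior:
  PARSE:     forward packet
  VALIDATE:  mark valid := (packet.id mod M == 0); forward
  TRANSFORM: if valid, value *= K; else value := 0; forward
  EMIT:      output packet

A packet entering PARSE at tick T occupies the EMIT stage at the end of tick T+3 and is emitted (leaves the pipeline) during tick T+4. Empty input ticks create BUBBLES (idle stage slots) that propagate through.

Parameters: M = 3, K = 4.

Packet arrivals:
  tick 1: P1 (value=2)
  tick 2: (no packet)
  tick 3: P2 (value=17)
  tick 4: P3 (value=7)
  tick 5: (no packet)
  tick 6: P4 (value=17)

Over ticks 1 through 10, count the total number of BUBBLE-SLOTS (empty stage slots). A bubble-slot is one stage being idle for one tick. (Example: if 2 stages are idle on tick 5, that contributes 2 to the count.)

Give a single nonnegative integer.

Answer: 24

Derivation:
Tick 1: [PARSE:P1(v=2,ok=F), VALIDATE:-, TRANSFORM:-, EMIT:-] out:-; bubbles=3
Tick 2: [PARSE:-, VALIDATE:P1(v=2,ok=F), TRANSFORM:-, EMIT:-] out:-; bubbles=3
Tick 3: [PARSE:P2(v=17,ok=F), VALIDATE:-, TRANSFORM:P1(v=0,ok=F), EMIT:-] out:-; bubbles=2
Tick 4: [PARSE:P3(v=7,ok=F), VALIDATE:P2(v=17,ok=F), TRANSFORM:-, EMIT:P1(v=0,ok=F)] out:-; bubbles=1
Tick 5: [PARSE:-, VALIDATE:P3(v=7,ok=T), TRANSFORM:P2(v=0,ok=F), EMIT:-] out:P1(v=0); bubbles=2
Tick 6: [PARSE:P4(v=17,ok=F), VALIDATE:-, TRANSFORM:P3(v=28,ok=T), EMIT:P2(v=0,ok=F)] out:-; bubbles=1
Tick 7: [PARSE:-, VALIDATE:P4(v=17,ok=F), TRANSFORM:-, EMIT:P3(v=28,ok=T)] out:P2(v=0); bubbles=2
Tick 8: [PARSE:-, VALIDATE:-, TRANSFORM:P4(v=0,ok=F), EMIT:-] out:P3(v=28); bubbles=3
Tick 9: [PARSE:-, VALIDATE:-, TRANSFORM:-, EMIT:P4(v=0,ok=F)] out:-; bubbles=3
Tick 10: [PARSE:-, VALIDATE:-, TRANSFORM:-, EMIT:-] out:P4(v=0); bubbles=4
Total bubble-slots: 24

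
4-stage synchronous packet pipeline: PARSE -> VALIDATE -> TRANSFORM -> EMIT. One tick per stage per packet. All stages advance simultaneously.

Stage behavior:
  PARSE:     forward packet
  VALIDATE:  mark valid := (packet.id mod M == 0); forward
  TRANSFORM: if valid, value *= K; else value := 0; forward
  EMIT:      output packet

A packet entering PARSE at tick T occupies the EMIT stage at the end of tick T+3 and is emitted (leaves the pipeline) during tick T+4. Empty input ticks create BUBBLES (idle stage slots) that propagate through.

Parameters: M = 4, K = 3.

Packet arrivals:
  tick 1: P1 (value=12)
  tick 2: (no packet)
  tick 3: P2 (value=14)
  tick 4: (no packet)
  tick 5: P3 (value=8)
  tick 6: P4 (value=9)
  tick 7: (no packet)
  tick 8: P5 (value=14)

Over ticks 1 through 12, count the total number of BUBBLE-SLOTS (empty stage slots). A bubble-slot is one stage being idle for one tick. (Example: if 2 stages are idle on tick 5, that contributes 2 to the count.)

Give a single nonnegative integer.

Tick 1: [PARSE:P1(v=12,ok=F), VALIDATE:-, TRANSFORM:-, EMIT:-] out:-; bubbles=3
Tick 2: [PARSE:-, VALIDATE:P1(v=12,ok=F), TRANSFORM:-, EMIT:-] out:-; bubbles=3
Tick 3: [PARSE:P2(v=14,ok=F), VALIDATE:-, TRANSFORM:P1(v=0,ok=F), EMIT:-] out:-; bubbles=2
Tick 4: [PARSE:-, VALIDATE:P2(v=14,ok=F), TRANSFORM:-, EMIT:P1(v=0,ok=F)] out:-; bubbles=2
Tick 5: [PARSE:P3(v=8,ok=F), VALIDATE:-, TRANSFORM:P2(v=0,ok=F), EMIT:-] out:P1(v=0); bubbles=2
Tick 6: [PARSE:P4(v=9,ok=F), VALIDATE:P3(v=8,ok=F), TRANSFORM:-, EMIT:P2(v=0,ok=F)] out:-; bubbles=1
Tick 7: [PARSE:-, VALIDATE:P4(v=9,ok=T), TRANSFORM:P3(v=0,ok=F), EMIT:-] out:P2(v=0); bubbles=2
Tick 8: [PARSE:P5(v=14,ok=F), VALIDATE:-, TRANSFORM:P4(v=27,ok=T), EMIT:P3(v=0,ok=F)] out:-; bubbles=1
Tick 9: [PARSE:-, VALIDATE:P5(v=14,ok=F), TRANSFORM:-, EMIT:P4(v=27,ok=T)] out:P3(v=0); bubbles=2
Tick 10: [PARSE:-, VALIDATE:-, TRANSFORM:P5(v=0,ok=F), EMIT:-] out:P4(v=27); bubbles=3
Tick 11: [PARSE:-, VALIDATE:-, TRANSFORM:-, EMIT:P5(v=0,ok=F)] out:-; bubbles=3
Tick 12: [PARSE:-, VALIDATE:-, TRANSFORM:-, EMIT:-] out:P5(v=0); bubbles=4
Total bubble-slots: 28

Answer: 28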